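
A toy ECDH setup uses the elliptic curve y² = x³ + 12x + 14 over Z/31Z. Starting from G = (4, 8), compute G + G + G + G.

(9, 18)

Repeated addition: build up to 4G.
2G: tangent at (4, 8): λ = (3·4² + 12)/(2·8) ≡ 29/16. 16⁻¹ ≡ 2 (mod 31), so λ ≡ 29·2 ≡ 27.
  x = λ² - 4 - 4 = 729 - 8 ≡ 8; y = λ·(4 - 8) - 8 ≡ 8. → (8, 8)
3G: (8, 8) + (4, 8). λ = (8 - 8)/(4 - 8) ≡ 0/27 mod 31. 27⁻¹ ≡ 23 (mod 31), so λ ≡ 0.
  x = λ² - 8 - 4 = 0 - 12 ≡ 19; y = λ·(8 - 19) - 8 ≡ 23. → (19, 23)
4G: (19, 23) + (4, 8). λ = (8 - 23)/(4 - 19) ≡ 16/16 mod 31. 16⁻¹ ≡ 2 (mod 31) since 16·2 = 32 ≡ 1, so λ ≡ 1.
  x = λ² - 19 - 4 = 1 - 23 ≡ 9; y = λ·(19 - 9) - 23 ≡ 18. → (9, 18)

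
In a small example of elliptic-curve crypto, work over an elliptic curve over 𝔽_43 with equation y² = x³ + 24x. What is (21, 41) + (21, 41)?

(24, 34)

tangent at (21, 41): λ = (3·21² + 24)/(2·41) ≡ 14/39. 39⁻¹ ≡ 32 (mod 43) since 39·32 = 1248 ≡ 1, so λ ≡ 14·32 ≡ 18.
  x = λ² - 21 - 21 = 324 - 42 ≡ 24; y = λ·(21 - 24) - 41 ≡ 34. → (24, 34)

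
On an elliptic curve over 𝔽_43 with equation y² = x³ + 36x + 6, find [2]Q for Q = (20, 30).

(18, 37)

tangent at (20, 30): λ = (3·20² + 36)/(2·30) ≡ 32/17. 17⁻¹ ≡ 38 (mod 43) since 17·38 = 646 ≡ 1, so λ ≡ 32·38 ≡ 12.
  x = λ² - 20 - 20 = 144 - 40 ≡ 18; y = λ·(20 - 18) - 30 ≡ 37. → (18, 37)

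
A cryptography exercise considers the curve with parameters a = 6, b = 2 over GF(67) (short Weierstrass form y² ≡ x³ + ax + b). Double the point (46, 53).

(46, 14)

tangent at (46, 53): λ = (3·46² + 6)/(2·53) ≡ 56/39. 39⁻¹ ≡ 55 (mod 67), so λ ≡ 56·55 ≡ 65.
  x = λ² - 46 - 46 = 4225 - 92 ≡ 46; y = λ·(46 - 46) - 53 ≡ 14. → (46, 14)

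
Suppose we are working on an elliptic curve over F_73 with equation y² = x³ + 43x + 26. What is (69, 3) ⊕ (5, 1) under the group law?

(69, 3) + (5, 1). λ = (1 - 3)/(5 - 69) ≡ 71/9 mod 73. 9⁻¹ ≡ 65 (mod 73) since 9·65 = 585 ≡ 1, so λ ≡ 16.
  x = λ² - 69 - 5 = 256 - 74 ≡ 36; y = λ·(69 - 36) - 3 ≡ 14. → (36, 14)

(36, 14)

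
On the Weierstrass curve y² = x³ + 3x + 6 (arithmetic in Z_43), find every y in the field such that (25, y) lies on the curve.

x³ + 3x + 6 = 15706 ≡ 11 (mod 43).
Square roots of 11 mod 43: 21 and 22 (since 21² = 441 ≡ 11).

21, 22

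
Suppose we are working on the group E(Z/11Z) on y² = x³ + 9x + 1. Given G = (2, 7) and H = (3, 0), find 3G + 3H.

(0, 10)

First 3G:
Repeated addition: build up to 3G.
2G: tangent at (2, 7): λ = (3·2² + 9)/(2·7) ≡ 10/3. 3⁻¹ ≡ 4 (mod 11), so λ ≡ 10·4 ≡ 7.
  x = λ² - 2 - 2 = 49 - 4 ≡ 1; y = λ·(2 - 1) - 7 ≡ 0. → (1, 0)
3G: (1, 0) + (2, 7). λ = (7 - 0)/(2 - 1) ≡ 7/1 mod 11. 1⁻¹ ≡ 1 (mod 11), so λ ≡ 7.
  x = λ² - 1 - 2 = 49 - 3 ≡ 2; y = λ·(1 - 2) - 0 ≡ 4. → (2, 4)
3G = (2, 4).
Next 3H:
Repeated addition: build up to 3H.
2H: (3, 0) + (3, 0): same x and y₁ ≡ -y₂, so the sum is 𝒪.
3H: 𝒪 + (3, 0) = (3, 0) (identity).
3H = (3, 0).
Finally 3G + 3H:
(2, 4) + (3, 0). λ = (0 - 4)/(3 - 2) ≡ 7/1 mod 11. 1⁻¹ ≡ 1 (mod 11), so λ ≡ 7.
  x = λ² - 2 - 3 = 49 - 5 ≡ 0; y = λ·(2 - 0) - 4 ≡ 10. → (0, 10)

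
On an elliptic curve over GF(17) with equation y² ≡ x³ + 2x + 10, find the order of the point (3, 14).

2P: tangent at (3, 14): λ = (3·3² + 2)/(2·14) ≡ 12/11. 11⁻¹ ≡ 14 (mod 17) since 11·14 = 154 ≡ 1, so λ ≡ 12·14 ≡ 15.
  x = λ² - 3 - 3 = 225 - 6 ≡ 15; y = λ·(3 - 15) - 14 ≡ 10. → (15, 10)
3P: (15, 10) + (3, 14). λ = (14 - 10)/(3 - 15) ≡ 4/5 mod 17. 5⁻¹ ≡ 7 (mod 17), so λ ≡ 11.
  x = λ² - 15 - 3 = 121 - 18 ≡ 1; y = λ·(15 - 1) - 10 ≡ 8. → (1, 8)
4P: (1, 8) + (3, 14). λ = (14 - 8)/(3 - 1) ≡ 6/2 mod 17. 2⁻¹ ≡ 9 (mod 17), so λ ≡ 3.
  x = λ² - 1 - 3 = 9 - 4 ≡ 5; y = λ·(1 - 5) - 8 ≡ 14. → (5, 14)
5P: (5, 14) + (3, 14). λ = (14 - 14)/(3 - 5) ≡ 0/15 mod 17. 15⁻¹ ≡ 8 (mod 17) since 15·8 = 120 ≡ 1, so λ ≡ 0.
  x = λ² - 5 - 3 = 0 - 8 ≡ 9; y = λ·(5 - 9) - 14 ≡ 3. → (9, 3)
6P: (9, 3) + (3, 14). λ = (14 - 3)/(3 - 9) ≡ 11/11 mod 17. 11⁻¹ ≡ 14 (mod 17), so λ ≡ 1.
  x = λ² - 9 - 3 = 1 - 12 ≡ 6; y = λ·(9 - 6) - 3 ≡ 0. → (6, 0)
7P: (6, 0) + (3, 14). λ = (14 - 0)/(3 - 6) ≡ 14/14 mod 17. 14⁻¹ ≡ 11 (mod 17) since 14·11 = 154 ≡ 1, so λ ≡ 1.
  x = λ² - 6 - 3 = 1 - 9 ≡ 9; y = λ·(6 - 9) - 0 ≡ 14. → (9, 14)
8P: (9, 14) + (3, 14). λ = (14 - 14)/(3 - 9) ≡ 0/11 mod 17. 11⁻¹ ≡ 14 (mod 17), so λ ≡ 0.
  x = λ² - 9 - 3 = 0 - 12 ≡ 5; y = λ·(9 - 5) - 14 ≡ 3. → (5, 3)
9P: (5, 3) + (3, 14). λ = (14 - 3)/(3 - 5) ≡ 11/15 mod 17. 15⁻¹ ≡ 8 (mod 17) since 15·8 = 120 ≡ 1, so λ ≡ 3.
  x = λ² - 5 - 3 = 9 - 8 ≡ 1; y = λ·(5 - 1) - 3 ≡ 9. → (1, 9)
10P: (1, 9) + (3, 14). λ = (14 - 9)/(3 - 1) ≡ 5/2 mod 17. 2⁻¹ ≡ 9 (mod 17), so λ ≡ 11.
  x = λ² - 1 - 3 = 121 - 4 ≡ 15; y = λ·(1 - 15) - 9 ≡ 7. → (15, 7)
11P: (15, 7) + (3, 14). λ = (14 - 7)/(3 - 15) ≡ 7/5 mod 17. 5⁻¹ ≡ 7 (mod 17) since 5·7 = 35 ≡ 1, so λ ≡ 15.
  x = λ² - 15 - 3 = 225 - 18 ≡ 3; y = λ·(15 - 3) - 7 ≡ 3. → (3, 3)
12P: (3, 3) + (3, 14): same x and y₁ ≡ -y₂, so the sum is O.
12P = O, so the order is 12.

12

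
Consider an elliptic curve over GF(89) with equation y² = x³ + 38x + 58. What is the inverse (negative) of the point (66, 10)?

-(66, 10) = (66, -10 mod 89) = (66, 79).

(66, 79)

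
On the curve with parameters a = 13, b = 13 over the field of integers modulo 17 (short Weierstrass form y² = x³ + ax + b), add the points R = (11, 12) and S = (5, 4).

(16, 4)

(11, 12) + (5, 4). λ = (4 - 12)/(5 - 11) ≡ 9/11 mod 17. 11⁻¹ ≡ 14 (mod 17), so λ ≡ 7.
  x = λ² - 11 - 5 = 49 - 16 ≡ 16; y = λ·(11 - 16) - 12 ≡ 4. → (16, 4)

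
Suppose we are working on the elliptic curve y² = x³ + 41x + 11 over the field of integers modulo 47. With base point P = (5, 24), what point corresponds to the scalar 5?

Double-and-add on 5 = (101)₂. Start with P = (5, 24) for the leading 1-bit.
double: tangent at (5, 24): λ = (3·5² + 41)/(2·24) ≡ 22/1. 1⁻¹ ≡ 1 (mod 47) since 1·1 = 1 ≡ 1, so λ ≡ 22·1 ≡ 22.
  x = λ² - 5 - 5 = 484 - 10 ≡ 4; y = λ·(5 - 4) - 24 ≡ 45. → (4, 45)
double: tangent at (4, 45): λ = (3·4² + 41)/(2·45) ≡ 42/43. 43⁻¹ ≡ 35 (mod 47) since 43·35 = 1505 ≡ 1, so λ ≡ 42·35 ≡ 13.
  x = λ² - 4 - 4 = 169 - 8 ≡ 20; y = λ·(4 - 20) - 45 ≡ 29. → (20, 29)
add P: (20, 29) + (5, 24). λ = (24 - 29)/(5 - 20) ≡ 42/32 mod 47. 32⁻¹ ≡ 25 (mod 47), so λ ≡ 16.
  x = λ² - 20 - 5 = 256 - 25 ≡ 43; y = λ·(20 - 43) - 29 ≡ 26. → (43, 26)

(43, 26)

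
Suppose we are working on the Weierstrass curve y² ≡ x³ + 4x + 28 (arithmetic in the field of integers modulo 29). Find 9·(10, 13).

(25, 21)

Write G = (10, 13).
Double-and-add on 9 = (1001)₂. Start with G = (10, 13) for the leading 1-bit.
double: tangent at (10, 13): λ = (3·10² + 4)/(2·13) ≡ 14/26. 26⁻¹ ≡ 19 (mod 29), so λ ≡ 14·19 ≡ 5.
  x = λ² - 10 - 10 = 25 - 20 ≡ 5; y = λ·(10 - 5) - 13 ≡ 12. → (5, 12)
double: tangent at (5, 12): λ = (3·5² + 4)/(2·12) ≡ 21/24. 24⁻¹ ≡ 23 (mod 29), so λ ≡ 21·23 ≡ 19.
  x = λ² - 5 - 5 = 361 - 10 ≡ 3; y = λ·(5 - 3) - 12 ≡ 26. → (3, 26)
double: tangent at (3, 26): λ = (3·3² + 4)/(2·26) ≡ 2/23. 23⁻¹ ≡ 24 (mod 29) since 23·24 = 552 ≡ 1, so λ ≡ 2·24 ≡ 19.
  x = λ² - 3 - 3 = 361 - 6 ≡ 7; y = λ·(3 - 7) - 26 ≡ 14. → (7, 14)
add G: (7, 14) + (10, 13). λ = (13 - 14)/(10 - 7) ≡ 28/3 mod 29. 3⁻¹ ≡ 10 (mod 29) since 3·10 = 30 ≡ 1, so λ ≡ 19.
  x = λ² - 7 - 10 = 361 - 17 ≡ 25; y = λ·(7 - 25) - 14 ≡ 21. → (25, 21)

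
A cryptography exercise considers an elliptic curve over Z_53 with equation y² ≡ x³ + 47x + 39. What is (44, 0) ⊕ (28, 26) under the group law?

(44, 0) + (28, 26). λ = (26 - 0)/(28 - 44) ≡ 26/37 mod 53. 37⁻¹ ≡ 43 (mod 53), so λ ≡ 5.
  x = λ² - 44 - 28 = 25 - 72 ≡ 6; y = λ·(44 - 6) - 0 ≡ 31. → (6, 31)

(6, 31)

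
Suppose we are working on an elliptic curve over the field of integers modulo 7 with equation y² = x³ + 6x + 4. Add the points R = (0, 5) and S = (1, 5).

(6, 2)

(0, 5) + (1, 5). λ = (5 - 5)/(1 - 0) ≡ 0/1 mod 7. 1⁻¹ ≡ 1 (mod 7), so λ ≡ 0.
  x = λ² - 0 - 1 = 0 - 1 ≡ 6; y = λ·(0 - 6) - 5 ≡ 2. → (6, 2)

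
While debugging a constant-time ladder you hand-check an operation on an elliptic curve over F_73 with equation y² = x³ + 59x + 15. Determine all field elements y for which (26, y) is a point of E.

x³ + 59x + 15 = 19125 ≡ 72 (mod 73).
Square roots of 72 mod 73: 27 and 46 (since 27² = 729 ≡ 72).

27, 46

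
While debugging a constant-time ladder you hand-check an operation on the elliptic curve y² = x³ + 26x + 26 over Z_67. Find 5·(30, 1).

(56, 34)

Write G = (30, 1).
Repeated addition: build up to 5G.
2G: tangent at (30, 1): λ = (3·30² + 26)/(2·1) ≡ 46/2. 2⁻¹ ≡ 34 (mod 67), so λ ≡ 46·34 ≡ 23.
  x = λ² - 30 - 30 = 529 - 60 ≡ 0; y = λ·(30 - 0) - 1 ≡ 19. → (0, 19)
3G: (0, 19) + (30, 1). λ = (1 - 19)/(30 - 0) ≡ 49/30 mod 67. 30⁻¹ ≡ 38 (mod 67) since 30·38 = 1140 ≡ 1, so λ ≡ 53.
  x = λ² - 0 - 30 = 2809 - 30 ≡ 32; y = λ·(0 - 32) - 19 ≡ 27. → (32, 27)
4G: (32, 27) + (30, 1). λ = (1 - 27)/(30 - 32) ≡ 41/65 mod 67. 65⁻¹ ≡ 33 (mod 67), so λ ≡ 13.
  x = λ² - 32 - 30 = 169 - 62 ≡ 40; y = λ·(32 - 40) - 27 ≡ 3. → (40, 3)
5G: (40, 3) + (30, 1). λ = (1 - 3)/(30 - 40) ≡ 65/57 mod 67. 57⁻¹ ≡ 20 (mod 67), so λ ≡ 27.
  x = λ² - 40 - 30 = 729 - 70 ≡ 56; y = λ·(40 - 56) - 3 ≡ 34. → (56, 34)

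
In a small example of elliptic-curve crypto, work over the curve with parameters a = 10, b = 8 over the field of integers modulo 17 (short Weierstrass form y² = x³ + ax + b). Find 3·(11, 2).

O

Write Q = (11, 2).
Repeated addition: build up to 3Q.
2Q: tangent at (11, 2): λ = (3·11² + 10)/(2·2) ≡ 16/4. 4⁻¹ ≡ 13 (mod 17) since 4·13 = 52 ≡ 1, so λ ≡ 16·13 ≡ 4.
  x = λ² - 11 - 11 = 16 - 22 ≡ 11; y = λ·(11 - 11) - 2 ≡ 15. → (11, 15)
3Q: (11, 15) + (11, 2): same x and y₁ ≡ -y₂, so the sum is O.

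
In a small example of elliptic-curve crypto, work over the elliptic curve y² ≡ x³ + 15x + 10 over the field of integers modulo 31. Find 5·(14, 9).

(21, 21)

Write Q = (14, 9).
Double-and-add on 5 = (101)₂. Start with Q = (14, 9) for the leading 1-bit.
double: tangent at (14, 9): λ = (3·14² + 15)/(2·9) ≡ 14/18. 18⁻¹ ≡ 19 (mod 31), so λ ≡ 14·19 ≡ 18.
  x = λ² - 14 - 14 = 324 - 28 ≡ 17; y = λ·(14 - 17) - 9 ≡ 30. → (17, 30)
double: tangent at (17, 30): λ = (3·17² + 15)/(2·30) ≡ 14/29. 29⁻¹ ≡ 15 (mod 31), so λ ≡ 14·15 ≡ 24.
  x = λ² - 17 - 17 = 576 - 34 ≡ 15; y = λ·(17 - 15) - 30 ≡ 18. → (15, 18)
add Q: (15, 18) + (14, 9). λ = (9 - 18)/(14 - 15) ≡ 22/30 mod 31. 30⁻¹ ≡ 30 (mod 31) since 30·30 = 900 ≡ 1, so λ ≡ 9.
  x = λ² - 15 - 14 = 81 - 29 ≡ 21; y = λ·(15 - 21) - 18 ≡ 21. → (21, 21)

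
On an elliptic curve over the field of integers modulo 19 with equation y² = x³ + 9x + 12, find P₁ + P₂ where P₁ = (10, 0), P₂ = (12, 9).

(3, 3)

(10, 0) + (12, 9). λ = (9 - 0)/(12 - 10) ≡ 9/2 mod 19. 2⁻¹ ≡ 10 (mod 19) since 2·10 = 20 ≡ 1, so λ ≡ 14.
  x = λ² - 10 - 12 = 196 - 22 ≡ 3; y = λ·(10 - 3) - 0 ≡ 3. → (3, 3)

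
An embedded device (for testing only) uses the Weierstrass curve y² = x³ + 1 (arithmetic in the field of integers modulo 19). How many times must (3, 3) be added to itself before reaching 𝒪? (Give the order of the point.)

6

2P: tangent at (3, 3): λ = (3·3² + 0)/(2·3) ≡ 8/6. 6⁻¹ ≡ 16 (mod 19), so λ ≡ 8·16 ≡ 14.
  x = λ² - 3 - 3 = 196 - 6 ≡ 0; y = λ·(3 - 0) - 3 ≡ 1. → (0, 1)
3P: (0, 1) + (3, 3). λ = (3 - 1)/(3 - 0) ≡ 2/3 mod 19. 3⁻¹ ≡ 13 (mod 19), so λ ≡ 7.
  x = λ² - 0 - 3 = 49 - 3 ≡ 8; y = λ·(0 - 8) - 1 ≡ 0. → (8, 0)
4P: (8, 0) + (3, 3). λ = (3 - 0)/(3 - 8) ≡ 3/14 mod 19. 14⁻¹ ≡ 15 (mod 19), so λ ≡ 7.
  x = λ² - 8 - 3 = 49 - 11 ≡ 0; y = λ·(8 - 0) - 0 ≡ 18. → (0, 18)
5P: (0, 18) + (3, 3). λ = (3 - 18)/(3 - 0) ≡ 4/3 mod 19. 3⁻¹ ≡ 13 (mod 19), so λ ≡ 14.
  x = λ² - 0 - 3 = 196 - 3 ≡ 3; y = λ·(0 - 3) - 18 ≡ 16. → (3, 16)
6P: (3, 16) + (3, 3): same x and y₁ ≡ -y₂, so the sum is 𝒪.
6P = 𝒪, so the order is 6.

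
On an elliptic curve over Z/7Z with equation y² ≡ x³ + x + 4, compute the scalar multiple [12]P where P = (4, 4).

Repeated addition: build up to 12P.
2P: tangent at (4, 4): λ = (3·4² + 1)/(2·4) ≡ 0/1. 1⁻¹ ≡ 1 (mod 7), so λ ≡ 0·1 ≡ 0.
  x = λ² - 4 - 4 = 0 - 8 ≡ 6; y = λ·(4 - 6) - 4 ≡ 3. → (6, 3)
3P: (6, 3) + (4, 4). λ = (4 - 3)/(4 - 6) ≡ 1/5 mod 7. 5⁻¹ ≡ 3 (mod 7), so λ ≡ 3.
  x = λ² - 6 - 4 = 9 - 10 ≡ 6; y = λ·(6 - 6) - 3 ≡ 4. → (6, 4)
4P: (6, 4) + (4, 4). λ = (4 - 4)/(4 - 6) ≡ 0/5 mod 7. 5⁻¹ ≡ 3 (mod 7), so λ ≡ 0.
  x = λ² - 6 - 4 = 0 - 10 ≡ 4; y = λ·(6 - 4) - 4 ≡ 3. → (4, 3)
5P: (4, 3) + (4, 4): same x and y₁ ≡ -y₂, so the sum is 𝒪.
6P: 𝒪 + (4, 4) = (4, 4) (identity).
7P: tangent at (4, 4): λ = (3·4² + 1)/(2·4) ≡ 0/1. 1⁻¹ ≡ 1 (mod 7), so λ ≡ 0·1 ≡ 0.
  x = λ² - 4 - 4 = 0 - 8 ≡ 6; y = λ·(4 - 6) - 4 ≡ 3. → (6, 3)
8P: (6, 3) + (4, 4). λ = (4 - 3)/(4 - 6) ≡ 1/5 mod 7. 5⁻¹ ≡ 3 (mod 7), so λ ≡ 3.
  x = λ² - 6 - 4 = 9 - 10 ≡ 6; y = λ·(6 - 6) - 3 ≡ 4. → (6, 4)
9P: (6, 4) + (4, 4). λ = (4 - 4)/(4 - 6) ≡ 0/5 mod 7. 5⁻¹ ≡ 3 (mod 7) since 5·3 = 15 ≡ 1, so λ ≡ 0.
  x = λ² - 6 - 4 = 0 - 10 ≡ 4; y = λ·(6 - 4) - 4 ≡ 3. → (4, 3)
10P: (4, 3) + (4, 4): same x and y₁ ≡ -y₂, so the sum is 𝒪.
11P: 𝒪 + (4, 4) = (4, 4) (identity).
12P: tangent at (4, 4): λ = (3·4² + 1)/(2·4) ≡ 0/1. 1⁻¹ ≡ 1 (mod 7) since 1·1 = 1 ≡ 1, so λ ≡ 0·1 ≡ 0.
  x = λ² - 4 - 4 = 0 - 8 ≡ 6; y = λ·(4 - 6) - 4 ≡ 3. → (6, 3)

(6, 3)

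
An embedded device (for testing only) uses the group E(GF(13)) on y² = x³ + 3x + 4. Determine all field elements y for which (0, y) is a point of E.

2, 11

x³ + 3x + 4 = 4 ≡ 4 (mod 13).
Square roots of 4 mod 13: 2 and 11 (since 2² = 4 ≡ 4).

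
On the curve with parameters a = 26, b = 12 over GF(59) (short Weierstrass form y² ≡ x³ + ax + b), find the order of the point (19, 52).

8

2P: tangent at (19, 52): λ = (3·19² + 26)/(2·52) ≡ 47/45. 45⁻¹ ≡ 21 (mod 59) since 45·21 = 945 ≡ 1, so λ ≡ 47·21 ≡ 43.
  x = λ² - 19 - 19 = 1849 - 38 ≡ 41; y = λ·(19 - 41) - 52 ≡ 5. → (41, 5)
3P: (41, 5) + (19, 52). λ = (52 - 5)/(19 - 41) ≡ 47/37 mod 59. 37⁻¹ ≡ 8 (mod 59), so λ ≡ 22.
  x = λ² - 41 - 19 = 484 - 60 ≡ 11; y = λ·(41 - 11) - 5 ≡ 6. → (11, 6)
4P: (11, 6) + (19, 52). λ = (52 - 6)/(19 - 11) ≡ 46/8 mod 59. 8⁻¹ ≡ 37 (mod 59), so λ ≡ 50.
  x = λ² - 11 - 19 = 2500 - 30 ≡ 51; y = λ·(11 - 51) - 6 ≡ 0. → (51, 0)
5P: (51, 0) + (19, 52). λ = (52 - 0)/(19 - 51) ≡ 52/27 mod 59. 27⁻¹ ≡ 35 (mod 59) since 27·35 = 945 ≡ 1, so λ ≡ 50.
  x = λ² - 51 - 19 = 2500 - 70 ≡ 11; y = λ·(51 - 11) - 0 ≡ 53. → (11, 53)
6P: (11, 53) + (19, 52). λ = (52 - 53)/(19 - 11) ≡ 58/8 mod 59. 8⁻¹ ≡ 37 (mod 59) since 8·37 = 296 ≡ 1, so λ ≡ 22.
  x = λ² - 11 - 19 = 484 - 30 ≡ 41; y = λ·(11 - 41) - 53 ≡ 54. → (41, 54)
7P: (41, 54) + (19, 52). λ = (52 - 54)/(19 - 41) ≡ 57/37 mod 59. 37⁻¹ ≡ 8 (mod 59), so λ ≡ 43.
  x = λ² - 41 - 19 = 1849 - 60 ≡ 19; y = λ·(41 - 19) - 54 ≡ 7. → (19, 7)
8P: (19, 7) + (19, 52): same x and y₁ ≡ -y₂, so the sum is O.
8P = O, so the order is 8.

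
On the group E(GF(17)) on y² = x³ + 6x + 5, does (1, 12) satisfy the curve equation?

no

y² = 12² ≡ 8; x³ + 6x + 5 = 12 ≡ 12 (mod 17). 8 ≠ 12.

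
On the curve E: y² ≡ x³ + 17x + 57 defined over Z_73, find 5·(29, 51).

(8, 62)

Write P = (29, 51).
Double-and-add on 5 = (101)₂. Start with P = (29, 51) for the leading 1-bit.
double: tangent at (29, 51): λ = (3·29² + 17)/(2·51) ≡ 58/29. 29⁻¹ ≡ 68 (mod 73) since 29·68 = 1972 ≡ 1, so λ ≡ 58·68 ≡ 2.
  x = λ² - 29 - 29 = 4 - 58 ≡ 19; y = λ·(29 - 19) - 51 ≡ 42. → (19, 42)
double: tangent at (19, 42): λ = (3·19² + 17)/(2·42) ≡ 5/11. 11⁻¹ ≡ 20 (mod 73) since 11·20 = 220 ≡ 1, so λ ≡ 5·20 ≡ 27.
  x = λ² - 19 - 19 = 729 - 38 ≡ 34; y = λ·(19 - 34) - 42 ≡ 64. → (34, 64)
add P: (34, 64) + (29, 51). λ = (51 - 64)/(29 - 34) ≡ 60/68 mod 73. 68⁻¹ ≡ 29 (mod 73) since 68·29 = 1972 ≡ 1, so λ ≡ 61.
  x = λ² - 34 - 29 = 3721 - 63 ≡ 8; y = λ·(34 - 8) - 64 ≡ 62. → (8, 62)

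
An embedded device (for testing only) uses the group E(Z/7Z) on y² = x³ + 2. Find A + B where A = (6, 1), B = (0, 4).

(3, 1)

(6, 1) + (0, 4). λ = (4 - 1)/(0 - 6) ≡ 3/1 mod 7. 1⁻¹ ≡ 1 (mod 7), so λ ≡ 3.
  x = λ² - 6 - 0 = 9 - 6 ≡ 3; y = λ·(6 - 3) - 1 ≡ 1. → (3, 1)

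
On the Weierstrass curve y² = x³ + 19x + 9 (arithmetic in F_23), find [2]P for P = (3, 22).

tangent at (3, 22): λ = (3·3² + 19)/(2·22) ≡ 0/21. 21⁻¹ ≡ 11 (mod 23), so λ ≡ 0·11 ≡ 0.
  x = λ² - 3 - 3 = 0 - 6 ≡ 17; y = λ·(3 - 17) - 22 ≡ 1. → (17, 1)

(17, 1)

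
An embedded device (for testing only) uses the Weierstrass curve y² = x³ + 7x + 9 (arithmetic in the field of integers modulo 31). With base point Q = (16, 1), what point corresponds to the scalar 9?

Double-and-add on 9 = (1001)₂. Start with Q = (16, 1) for the leading 1-bit.
double: tangent at (16, 1): λ = (3·16² + 7)/(2·1) ≡ 0/2. 2⁻¹ ≡ 16 (mod 31), so λ ≡ 0·16 ≡ 0.
  x = λ² - 16 - 16 = 0 - 32 ≡ 30; y = λ·(16 - 30) - 1 ≡ 30. → (30, 30)
double: tangent at (30, 30): λ = (3·30² + 7)/(2·30) ≡ 10/29. 29⁻¹ ≡ 15 (mod 31) since 29·15 = 435 ≡ 1, so λ ≡ 10·15 ≡ 26.
  x = λ² - 30 - 30 = 676 - 60 ≡ 27; y = λ·(30 - 27) - 30 ≡ 17. → (27, 17)
double: tangent at (27, 17): λ = (3·27² + 7)/(2·17) ≡ 24/3. 3⁻¹ ≡ 21 (mod 31), so λ ≡ 24·21 ≡ 8.
  x = λ² - 27 - 27 = 64 - 54 ≡ 10; y = λ·(27 - 10) - 17 ≡ 26. → (10, 26)
add Q: (10, 26) + (16, 1). λ = (1 - 26)/(16 - 10) ≡ 6/6 mod 31. 6⁻¹ ≡ 26 (mod 31) since 6·26 = 156 ≡ 1, so λ ≡ 1.
  x = λ² - 10 - 16 = 1 - 26 ≡ 6; y = λ·(10 - 6) - 26 ≡ 9. → (6, 9)

(6, 9)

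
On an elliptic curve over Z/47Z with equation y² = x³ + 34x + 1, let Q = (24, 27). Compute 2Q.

tangent at (24, 27): λ = (3·24² + 34)/(2·27) ≡ 23/7. 7⁻¹ ≡ 27 (mod 47), so λ ≡ 23·27 ≡ 10.
  x = λ² - 24 - 24 = 100 - 48 ≡ 5; y = λ·(24 - 5) - 27 ≡ 22. → (5, 22)

(5, 22)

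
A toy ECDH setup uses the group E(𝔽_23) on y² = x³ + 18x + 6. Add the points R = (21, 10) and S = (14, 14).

(1, 18)

(21, 10) + (14, 14). λ = (14 - 10)/(14 - 21) ≡ 4/16 mod 23. 16⁻¹ ≡ 13 (mod 23), so λ ≡ 6.
  x = λ² - 21 - 14 = 36 - 35 ≡ 1; y = λ·(21 - 1) - 10 ≡ 18. → (1, 18)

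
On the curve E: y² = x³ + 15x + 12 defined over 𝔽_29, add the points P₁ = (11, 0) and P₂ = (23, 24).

(11, 0) + (23, 24). λ = (24 - 0)/(23 - 11) ≡ 24/12 mod 29. 12⁻¹ ≡ 17 (mod 29), so λ ≡ 2.
  x = λ² - 11 - 23 = 4 - 34 ≡ 28; y = λ·(11 - 28) - 0 ≡ 24. → (28, 24)

(28, 24)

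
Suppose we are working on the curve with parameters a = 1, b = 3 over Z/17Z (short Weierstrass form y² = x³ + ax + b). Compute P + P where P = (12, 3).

tangent at (12, 3): λ = (3·12² + 1)/(2·3) ≡ 8/6. 6⁻¹ ≡ 3 (mod 17) since 6·3 = 18 ≡ 1, so λ ≡ 8·3 ≡ 7.
  x = λ² - 12 - 12 = 49 - 24 ≡ 8; y = λ·(12 - 8) - 3 ≡ 8. → (8, 8)

(8, 8)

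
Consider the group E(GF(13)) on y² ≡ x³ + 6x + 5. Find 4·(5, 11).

(10, 8)

Write Q = (5, 11).
Double-and-add on 4 = (100)₂. Start with Q = (5, 11) for the leading 1-bit.
double: tangent at (5, 11): λ = (3·5² + 6)/(2·11) ≡ 3/9. 9⁻¹ ≡ 3 (mod 13) since 9·3 = 27 ≡ 1, so λ ≡ 3·3 ≡ 9.
  x = λ² - 5 - 5 = 81 - 10 ≡ 6; y = λ·(5 - 6) - 11 ≡ 6. → (6, 6)
double: tangent at (6, 6): λ = (3·6² + 6)/(2·6) ≡ 10/12. 12⁻¹ ≡ 12 (mod 13), so λ ≡ 10·12 ≡ 3.
  x = λ² - 6 - 6 = 9 - 12 ≡ 10; y = λ·(6 - 10) - 6 ≡ 8. → (10, 8)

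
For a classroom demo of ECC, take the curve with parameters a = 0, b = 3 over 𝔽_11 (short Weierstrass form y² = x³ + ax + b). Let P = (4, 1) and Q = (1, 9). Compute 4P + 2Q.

First 4P:
Double-and-add on 4 = (100)₂. Start with P = (4, 1) for the leading 1-bit.
double: tangent at (4, 1): λ = (3·4² + 0)/(2·1) ≡ 4/2. 2⁻¹ ≡ 6 (mod 11), so λ ≡ 4·6 ≡ 2.
  x = λ² - 4 - 4 = 4 - 8 ≡ 7; y = λ·(4 - 7) - 1 ≡ 4. → (7, 4)
double: tangent at (7, 4): λ = (3·7² + 0)/(2·4) ≡ 4/8. 8⁻¹ ≡ 7 (mod 11), so λ ≡ 4·7 ≡ 6.
  x = λ² - 7 - 7 = 36 - 14 ≡ 0; y = λ·(7 - 0) - 4 ≡ 5. → (0, 5)
4P = (0, 5).
Next 2Q:
Repeated addition: build up to 2Q.
2Q: tangent at (1, 9): λ = (3·1² + 0)/(2·9) ≡ 3/7. 7⁻¹ ≡ 8 (mod 11), so λ ≡ 3·8 ≡ 2.
  x = λ² - 1 - 1 = 4 - 2 ≡ 2; y = λ·(1 - 2) - 9 ≡ 0. → (2, 0)
2Q = (2, 0).
Finally 4P + 2Q:
(0, 5) + (2, 0). λ = (0 - 5)/(2 - 0) ≡ 6/2 mod 11. 2⁻¹ ≡ 6 (mod 11), so λ ≡ 3.
  x = λ² - 0 - 2 = 9 - 2 ≡ 7; y = λ·(0 - 7) - 5 ≡ 7. → (7, 7)

(7, 7)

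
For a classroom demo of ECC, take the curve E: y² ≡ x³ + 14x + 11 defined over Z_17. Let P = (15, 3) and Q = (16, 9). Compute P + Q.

(5, 6)

(15, 3) + (16, 9). λ = (9 - 3)/(16 - 15) ≡ 6/1 mod 17. 1⁻¹ ≡ 1 (mod 17) since 1·1 = 1 ≡ 1, so λ ≡ 6.
  x = λ² - 15 - 16 = 36 - 31 ≡ 5; y = λ·(15 - 5) - 3 ≡ 6. → (5, 6)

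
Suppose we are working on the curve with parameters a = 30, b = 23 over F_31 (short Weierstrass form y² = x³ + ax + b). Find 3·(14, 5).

(14, 26)

Write P = (14, 5).
Repeated addition: build up to 3P.
2P: tangent at (14, 5): λ = (3·14² + 30)/(2·5) ≡ 29/10. 10⁻¹ ≡ 28 (mod 31), so λ ≡ 29·28 ≡ 6.
  x = λ² - 14 - 14 = 36 - 28 ≡ 8; y = λ·(14 - 8) - 5 ≡ 0. → (8, 0)
3P: (8, 0) + (14, 5). λ = (5 - 0)/(14 - 8) ≡ 5/6 mod 31. 6⁻¹ ≡ 26 (mod 31), so λ ≡ 6.
  x = λ² - 8 - 14 = 36 - 22 ≡ 14; y = λ·(8 - 14) - 0 ≡ 26. → (14, 26)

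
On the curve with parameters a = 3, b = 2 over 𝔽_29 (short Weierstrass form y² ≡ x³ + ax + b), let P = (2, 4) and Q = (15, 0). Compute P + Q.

(3, 3)

(2, 4) + (15, 0). λ = (0 - 4)/(15 - 2) ≡ 25/13 mod 29. 13⁻¹ ≡ 9 (mod 29), so λ ≡ 22.
  x = λ² - 2 - 15 = 484 - 17 ≡ 3; y = λ·(2 - 3) - 4 ≡ 3. → (3, 3)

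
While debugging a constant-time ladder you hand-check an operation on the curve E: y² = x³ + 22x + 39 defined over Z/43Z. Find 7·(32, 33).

Write Q = (32, 33).
Repeated addition: build up to 7Q.
2Q: tangent at (32, 33): λ = (3·32² + 22)/(2·33) ≡ 41/23. 23⁻¹ ≡ 15 (mod 43) since 23·15 = 345 ≡ 1, so λ ≡ 41·15 ≡ 13.
  x = λ² - 32 - 32 = 169 - 64 ≡ 19; y = λ·(32 - 19) - 33 ≡ 7. → (19, 7)
3Q: (19, 7) + (32, 33). λ = (33 - 7)/(32 - 19) ≡ 26/13 mod 43. 13⁻¹ ≡ 10 (mod 43), so λ ≡ 2.
  x = λ² - 19 - 32 = 4 - 51 ≡ 39; y = λ·(19 - 39) - 7 ≡ 39. → (39, 39)
4Q: (39, 39) + (32, 33). λ = (33 - 39)/(32 - 39) ≡ 37/36 mod 43. 36⁻¹ ≡ 6 (mod 43), so λ ≡ 7.
  x = λ² - 39 - 32 = 49 - 71 ≡ 21; y = λ·(39 - 21) - 39 ≡ 1. → (21, 1)
5Q: (21, 1) + (32, 33). λ = (33 - 1)/(32 - 21) ≡ 32/11 mod 43. 11⁻¹ ≡ 4 (mod 43), so λ ≡ 42.
  x = λ² - 21 - 32 = 1764 - 53 ≡ 34; y = λ·(21 - 34) - 1 ≡ 12. → (34, 12)
6Q: (34, 12) + (32, 33). λ = (33 - 12)/(32 - 34) ≡ 21/41 mod 43. 41⁻¹ ≡ 21 (mod 43), so λ ≡ 11.
  x = λ² - 34 - 32 = 121 - 66 ≡ 12; y = λ·(34 - 12) - 12 ≡ 15. → (12, 15)
7Q: (12, 15) + (32, 33). λ = (33 - 15)/(32 - 12) ≡ 18/20 mod 43. 20⁻¹ ≡ 28 (mod 43), so λ ≡ 31.
  x = λ² - 12 - 32 = 961 - 44 ≡ 14; y = λ·(12 - 14) - 15 ≡ 9. → (14, 9)

(14, 9)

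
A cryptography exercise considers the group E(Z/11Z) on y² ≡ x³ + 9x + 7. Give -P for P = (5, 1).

(5, 10)

-(5, 1) = (5, -1 mod 11) = (5, 10).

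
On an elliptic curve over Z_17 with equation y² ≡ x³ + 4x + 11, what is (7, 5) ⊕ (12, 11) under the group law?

(7, 5) + (12, 11). λ = (11 - 5)/(12 - 7) ≡ 6/5 mod 17. 5⁻¹ ≡ 7 (mod 17), so λ ≡ 8.
  x = λ² - 7 - 12 = 64 - 19 ≡ 11; y = λ·(7 - 11) - 5 ≡ 14. → (11, 14)

(11, 14)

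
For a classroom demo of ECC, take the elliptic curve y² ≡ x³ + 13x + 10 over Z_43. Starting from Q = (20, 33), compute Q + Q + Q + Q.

(19, 8)

Double-and-add on 4 = (100)₂. Start with Q = (20, 33) for the leading 1-bit.
double: tangent at (20, 33): λ = (3·20² + 13)/(2·33) ≡ 9/23. 23⁻¹ ≡ 15 (mod 43), so λ ≡ 9·15 ≡ 6.
  x = λ² - 20 - 20 = 36 - 40 ≡ 39; y = λ·(20 - 39) - 33 ≡ 25. → (39, 25)
double: tangent at (39, 25): λ = (3·39² + 13)/(2·25) ≡ 18/7. 7⁻¹ ≡ 37 (mod 43), so λ ≡ 18·37 ≡ 21.
  x = λ² - 39 - 39 = 441 - 78 ≡ 19; y = λ·(39 - 19) - 25 ≡ 8. → (19, 8)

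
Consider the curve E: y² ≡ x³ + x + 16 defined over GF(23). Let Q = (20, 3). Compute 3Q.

(13, 8)

Repeated addition: build up to 3Q.
2Q: tangent at (20, 3): λ = (3·20² + 1)/(2·3) ≡ 5/6. 6⁻¹ ≡ 4 (mod 23), so λ ≡ 5·4 ≡ 20.
  x = λ² - 20 - 20 = 400 - 40 ≡ 15; y = λ·(20 - 15) - 3 ≡ 5. → (15, 5)
3Q: (15, 5) + (20, 3). λ = (3 - 5)/(20 - 15) ≡ 21/5 mod 23. 5⁻¹ ≡ 14 (mod 23), so λ ≡ 18.
  x = λ² - 15 - 20 = 324 - 35 ≡ 13; y = λ·(15 - 13) - 5 ≡ 8. → (13, 8)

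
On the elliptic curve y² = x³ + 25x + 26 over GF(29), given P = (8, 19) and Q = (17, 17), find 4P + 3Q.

(10, 0)

First 4P:
Repeated addition: build up to 4P.
2P: tangent at (8, 19): λ = (3·8² + 25)/(2·19) ≡ 14/9. 9⁻¹ ≡ 13 (mod 29), so λ ≡ 14·13 ≡ 8.
  x = λ² - 8 - 8 = 64 - 16 ≡ 19; y = λ·(8 - 19) - 19 ≡ 9. → (19, 9)
3P: (19, 9) + (8, 19). λ = (19 - 9)/(8 - 19) ≡ 10/18 mod 29. 18⁻¹ ≡ 21 (mod 29), so λ ≡ 7.
  x = λ² - 19 - 8 = 49 - 27 ≡ 22; y = λ·(19 - 22) - 9 ≡ 28. → (22, 28)
4P: (22, 28) + (8, 19). λ = (19 - 28)/(8 - 22) ≡ 20/15 mod 29. 15⁻¹ ≡ 2 (mod 29) since 15·2 = 30 ≡ 1, so λ ≡ 11.
  x = λ² - 22 - 8 = 121 - 30 ≡ 4; y = λ·(22 - 4) - 28 ≡ 25. → (4, 25)
4P = (4, 25).
Next 3Q:
Repeated addition: build up to 3Q.
2Q: tangent at (17, 17): λ = (3·17² + 25)/(2·17) ≡ 22/5. 5⁻¹ ≡ 6 (mod 29), so λ ≡ 22·6 ≡ 16.
  x = λ² - 17 - 17 = 256 - 34 ≡ 19; y = λ·(17 - 19) - 17 ≡ 9. → (19, 9)
3Q: (19, 9) + (17, 17). λ = (17 - 9)/(17 - 19) ≡ 8/27 mod 29. 27⁻¹ ≡ 14 (mod 29) since 27·14 = 378 ≡ 1, so λ ≡ 25.
  x = λ² - 19 - 17 = 625 - 36 ≡ 9; y = λ·(19 - 9) - 9 ≡ 9. → (9, 9)
3Q = (9, 9).
Finally 4P + 3Q:
(4, 25) + (9, 9). λ = (9 - 25)/(9 - 4) ≡ 13/5 mod 29. 5⁻¹ ≡ 6 (mod 29), so λ ≡ 20.
  x = λ² - 4 - 9 = 400 - 13 ≡ 10; y = λ·(4 - 10) - 25 ≡ 0. → (10, 0)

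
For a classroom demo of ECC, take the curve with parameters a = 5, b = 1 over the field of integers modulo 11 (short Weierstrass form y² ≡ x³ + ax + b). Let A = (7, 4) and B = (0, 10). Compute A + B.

(9, 4)

(7, 4) + (0, 10). λ = (10 - 4)/(0 - 7) ≡ 6/4 mod 11. 4⁻¹ ≡ 3 (mod 11) since 4·3 = 12 ≡ 1, so λ ≡ 7.
  x = λ² - 7 - 0 = 49 - 7 ≡ 9; y = λ·(7 - 9) - 4 ≡ 4. → (9, 4)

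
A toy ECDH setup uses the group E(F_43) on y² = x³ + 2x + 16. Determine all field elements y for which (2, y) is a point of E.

x³ + 2x + 16 = 28 ≡ 28 (mod 43).
28 is a non-residue mod 43; no y exists.

none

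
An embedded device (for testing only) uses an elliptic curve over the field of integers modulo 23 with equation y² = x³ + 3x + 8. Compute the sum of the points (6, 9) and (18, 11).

(15, 1)

(6, 9) + (18, 11). λ = (11 - 9)/(18 - 6) ≡ 2/12 mod 23. 12⁻¹ ≡ 2 (mod 23), so λ ≡ 4.
  x = λ² - 6 - 18 = 16 - 24 ≡ 15; y = λ·(6 - 15) - 9 ≡ 1. → (15, 1)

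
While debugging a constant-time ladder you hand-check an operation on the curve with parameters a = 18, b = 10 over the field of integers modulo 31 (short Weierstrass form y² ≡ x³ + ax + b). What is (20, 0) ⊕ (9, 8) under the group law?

(22, 24)

(20, 0) + (9, 8). λ = (8 - 0)/(9 - 20) ≡ 8/20 mod 31. 20⁻¹ ≡ 14 (mod 31) since 20·14 = 280 ≡ 1, so λ ≡ 19.
  x = λ² - 20 - 9 = 361 - 29 ≡ 22; y = λ·(20 - 22) - 0 ≡ 24. → (22, 24)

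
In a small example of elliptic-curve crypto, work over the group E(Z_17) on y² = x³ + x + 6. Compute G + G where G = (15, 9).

(3, 11)

tangent at (15, 9): λ = (3·15² + 1)/(2·9) ≡ 13/1. 1⁻¹ ≡ 1 (mod 17) since 1·1 = 1 ≡ 1, so λ ≡ 13·1 ≡ 13.
  x = λ² - 15 - 15 = 169 - 30 ≡ 3; y = λ·(15 - 3) - 9 ≡ 11. → (3, 11)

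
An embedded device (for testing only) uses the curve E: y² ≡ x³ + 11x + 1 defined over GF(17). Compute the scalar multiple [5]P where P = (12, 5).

(14, 3)

Repeated addition: build up to 5P.
2P: tangent at (12, 5): λ = (3·12² + 11)/(2·5) ≡ 1/10. 10⁻¹ ≡ 12 (mod 17), so λ ≡ 1·12 ≡ 12.
  x = λ² - 12 - 12 = 144 - 24 ≡ 1; y = λ·(12 - 1) - 5 ≡ 8. → (1, 8)
3P: (1, 8) + (12, 5). λ = (5 - 8)/(12 - 1) ≡ 14/11 mod 17. 11⁻¹ ≡ 14 (mod 17) since 11·14 = 154 ≡ 1, so λ ≡ 9.
  x = λ² - 1 - 12 = 81 - 13 ≡ 0; y = λ·(1 - 0) - 8 ≡ 1. → (0, 1)
4P: (0, 1) + (12, 5). λ = (5 - 1)/(12 - 0) ≡ 4/12 mod 17. 12⁻¹ ≡ 10 (mod 17) since 12·10 = 120 ≡ 1, so λ ≡ 6.
  x = λ² - 0 - 12 = 36 - 12 ≡ 7; y = λ·(0 - 7) - 1 ≡ 8. → (7, 8)
5P: (7, 8) + (12, 5). λ = (5 - 8)/(12 - 7) ≡ 14/5 mod 17. 5⁻¹ ≡ 7 (mod 17) since 5·7 = 35 ≡ 1, so λ ≡ 13.
  x = λ² - 7 - 12 = 169 - 19 ≡ 14; y = λ·(7 - 14) - 8 ≡ 3. → (14, 3)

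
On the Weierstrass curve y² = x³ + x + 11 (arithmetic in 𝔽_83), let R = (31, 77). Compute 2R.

tangent at (31, 77): λ = (3·31² + 1)/(2·77) ≡ 62/71. 71⁻¹ ≡ 76 (mod 83) since 71·76 = 5396 ≡ 1, so λ ≡ 62·76 ≡ 64.
  x = λ² - 31 - 31 = 4096 - 62 ≡ 50; y = λ·(31 - 50) - 77 ≡ 35. → (50, 35)

(50, 35)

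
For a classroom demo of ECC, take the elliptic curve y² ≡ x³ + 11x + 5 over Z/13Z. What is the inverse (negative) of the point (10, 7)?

-(10, 7) = (10, -7 mod 13) = (10, 6).

(10, 6)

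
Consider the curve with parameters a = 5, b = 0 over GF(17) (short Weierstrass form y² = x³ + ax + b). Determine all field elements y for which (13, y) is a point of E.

1, 16

x³ + 5x + 0 = 2262 ≡ 1 (mod 17).
Square roots of 1 mod 17: 1 and 16 (since 1² = 1 ≡ 1).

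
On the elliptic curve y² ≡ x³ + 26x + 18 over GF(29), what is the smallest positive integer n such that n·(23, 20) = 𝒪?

8

2P: tangent at (23, 20): λ = (3·23² + 26)/(2·20) ≡ 18/11. 11⁻¹ ≡ 8 (mod 29), so λ ≡ 18·8 ≡ 28.
  x = λ² - 23 - 23 = 784 - 46 ≡ 13; y = λ·(23 - 13) - 20 ≡ 28. → (13, 28)
3P: (13, 28) + (23, 20). λ = (20 - 28)/(23 - 13) ≡ 21/10 mod 29. 10⁻¹ ≡ 3 (mod 29) since 10·3 = 30 ≡ 1, so λ ≡ 5.
  x = λ² - 13 - 23 = 25 - 36 ≡ 18; y = λ·(13 - 18) - 28 ≡ 5. → (18, 5)
4P: (18, 5) + (23, 20). λ = (20 - 5)/(23 - 18) ≡ 15/5 mod 29. 5⁻¹ ≡ 6 (mod 29) since 5·6 = 30 ≡ 1, so λ ≡ 3.
  x = λ² - 18 - 23 = 9 - 41 ≡ 26; y = λ·(18 - 26) - 5 ≡ 0. → (26, 0)
5P: (26, 0) + (23, 20). λ = (20 - 0)/(23 - 26) ≡ 20/26 mod 29. 26⁻¹ ≡ 19 (mod 29), so λ ≡ 3.
  x = λ² - 26 - 23 = 9 - 49 ≡ 18; y = λ·(26 - 18) - 0 ≡ 24. → (18, 24)
6P: (18, 24) + (23, 20). λ = (20 - 24)/(23 - 18) ≡ 25/5 mod 29. 5⁻¹ ≡ 6 (mod 29), so λ ≡ 5.
  x = λ² - 18 - 23 = 25 - 41 ≡ 13; y = λ·(18 - 13) - 24 ≡ 1. → (13, 1)
7P: (13, 1) + (23, 20). λ = (20 - 1)/(23 - 13) ≡ 19/10 mod 29. 10⁻¹ ≡ 3 (mod 29) since 10·3 = 30 ≡ 1, so λ ≡ 28.
  x = λ² - 13 - 23 = 784 - 36 ≡ 23; y = λ·(13 - 23) - 1 ≡ 9. → (23, 9)
8P: (23, 9) + (23, 20): same x and y₁ ≡ -y₂, so the sum is 𝒪.
8P = 𝒪, so the order is 8.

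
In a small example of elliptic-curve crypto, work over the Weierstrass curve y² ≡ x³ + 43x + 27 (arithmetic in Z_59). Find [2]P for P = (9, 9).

(56, 44)

tangent at (9, 9): λ = (3·9² + 43)/(2·9) ≡ 50/18. 18⁻¹ ≡ 23 (mod 59) since 18·23 = 414 ≡ 1, so λ ≡ 50·23 ≡ 29.
  x = λ² - 9 - 9 = 841 - 18 ≡ 56; y = λ·(9 - 56) - 9 ≡ 44. → (56, 44)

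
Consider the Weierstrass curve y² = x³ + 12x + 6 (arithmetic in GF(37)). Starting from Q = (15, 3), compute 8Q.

(35, 23)

Repeated addition: build up to 8Q.
2Q: tangent at (15, 3): λ = (3·15² + 12)/(2·3) ≡ 21/6. 6⁻¹ ≡ 31 (mod 37), so λ ≡ 21·31 ≡ 22.
  x = λ² - 15 - 15 = 484 - 30 ≡ 10; y = λ·(15 - 10) - 3 ≡ 33. → (10, 33)
3Q: (10, 33) + (15, 3). λ = (3 - 33)/(15 - 10) ≡ 7/5 mod 37. 5⁻¹ ≡ 15 (mod 37), so λ ≡ 31.
  x = λ² - 10 - 15 = 961 - 25 ≡ 11; y = λ·(10 - 11) - 33 ≡ 10. → (11, 10)
4Q: (11, 10) + (15, 3). λ = (3 - 10)/(15 - 11) ≡ 30/4 mod 37. 4⁻¹ ≡ 28 (mod 37), so λ ≡ 26.
  x = λ² - 11 - 15 = 676 - 26 ≡ 21; y = λ·(11 - 21) - 10 ≡ 26. → (21, 26)
5Q: (21, 26) + (15, 3). λ = (3 - 26)/(15 - 21) ≡ 14/31 mod 37. 31⁻¹ ≡ 6 (mod 37), so λ ≡ 10.
  x = λ² - 21 - 15 = 100 - 36 ≡ 27; y = λ·(21 - 27) - 26 ≡ 25. → (27, 25)
6Q: (27, 25) + (15, 3). λ = (3 - 25)/(15 - 27) ≡ 15/25 mod 37. 25⁻¹ ≡ 3 (mod 37), so λ ≡ 8.
  x = λ² - 27 - 15 = 64 - 42 ≡ 22; y = λ·(27 - 22) - 25 ≡ 15. → (22, 15)
7Q: (22, 15) + (15, 3). λ = (3 - 15)/(15 - 22) ≡ 25/30 mod 37. 30⁻¹ ≡ 21 (mod 37), so λ ≡ 7.
  x = λ² - 22 - 15 = 49 - 37 ≡ 12; y = λ·(22 - 12) - 15 ≡ 18. → (12, 18)
8Q: (12, 18) + (15, 3). λ = (3 - 18)/(15 - 12) ≡ 22/3 mod 37. 3⁻¹ ≡ 25 (mod 37), so λ ≡ 32.
  x = λ² - 12 - 15 = 1024 - 27 ≡ 35; y = λ·(12 - 35) - 18 ≡ 23. → (35, 23)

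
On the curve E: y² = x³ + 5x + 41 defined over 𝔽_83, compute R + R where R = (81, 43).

tangent at (81, 43): λ = (3·81² + 5)/(2·43) ≡ 17/3. 3⁻¹ ≡ 28 (mod 83), so λ ≡ 17·28 ≡ 61.
  x = λ² - 81 - 81 = 3721 - 162 ≡ 73; y = λ·(81 - 73) - 43 ≡ 30. → (73, 30)

(73, 30)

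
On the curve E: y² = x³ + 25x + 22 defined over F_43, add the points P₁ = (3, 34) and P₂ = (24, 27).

(40, 7)

(3, 34) + (24, 27). λ = (27 - 34)/(24 - 3) ≡ 36/21 mod 43. 21⁻¹ ≡ 41 (mod 43) since 21·41 = 861 ≡ 1, so λ ≡ 14.
  x = λ² - 3 - 24 = 196 - 27 ≡ 40; y = λ·(3 - 40) - 34 ≡ 7. → (40, 7)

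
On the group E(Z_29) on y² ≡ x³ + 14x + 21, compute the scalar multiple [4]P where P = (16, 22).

(28, 21)

Double-and-add on 4 = (100)₂. Start with P = (16, 22) for the leading 1-bit.
double: tangent at (16, 22): λ = (3·16² + 14)/(2·22) ≡ 28/15. 15⁻¹ ≡ 2 (mod 29), so λ ≡ 28·2 ≡ 27.
  x = λ² - 16 - 16 = 729 - 32 ≡ 1; y = λ·(16 - 1) - 22 ≡ 6. → (1, 6)
double: tangent at (1, 6): λ = (3·1² + 14)/(2·6) ≡ 17/12. 12⁻¹ ≡ 17 (mod 29), so λ ≡ 17·17 ≡ 28.
  x = λ² - 1 - 1 = 784 - 2 ≡ 28; y = λ·(1 - 28) - 6 ≡ 21. → (28, 21)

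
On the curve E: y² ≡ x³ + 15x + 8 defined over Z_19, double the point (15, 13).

(13, 5)

tangent at (15, 13): λ = (3·15² + 15)/(2·13) ≡ 6/7. 7⁻¹ ≡ 11 (mod 19), so λ ≡ 6·11 ≡ 9.
  x = λ² - 15 - 15 = 81 - 30 ≡ 13; y = λ·(15 - 13) - 13 ≡ 5. → (13, 5)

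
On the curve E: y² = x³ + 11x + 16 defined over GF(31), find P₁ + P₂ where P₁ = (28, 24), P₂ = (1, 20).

(28, 24) + (1, 20). λ = (20 - 24)/(1 - 28) ≡ 27/4 mod 31. 4⁻¹ ≡ 8 (mod 31) since 4·8 = 32 ≡ 1, so λ ≡ 30.
  x = λ² - 28 - 1 = 900 - 29 ≡ 3; y = λ·(28 - 3) - 24 ≡ 13. → (3, 13)

(3, 13)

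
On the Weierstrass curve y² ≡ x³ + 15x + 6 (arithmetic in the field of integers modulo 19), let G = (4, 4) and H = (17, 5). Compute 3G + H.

(2, 5)

First 3G:
Repeated addition: build up to 3G.
2G: tangent at (4, 4): λ = (3·4² + 15)/(2·4) ≡ 6/8. 8⁻¹ ≡ 12 (mod 19) since 8·12 = 96 ≡ 1, so λ ≡ 6·12 ≡ 15.
  x = λ² - 4 - 4 = 225 - 8 ≡ 8; y = λ·(4 - 8) - 4 ≡ 12. → (8, 12)
3G: (8, 12) + (4, 4). λ = (4 - 12)/(4 - 8) ≡ 11/15 mod 19. 15⁻¹ ≡ 14 (mod 19), so λ ≡ 2.
  x = λ² - 8 - 4 = 4 - 12 ≡ 11; y = λ·(8 - 11) - 12 ≡ 1. → (11, 1)
3G = (11, 1).
Finally 3G + H:
(11, 1) + (17, 5). λ = (5 - 1)/(17 - 11) ≡ 4/6 mod 19. 6⁻¹ ≡ 16 (mod 19) since 6·16 = 96 ≡ 1, so λ ≡ 7.
  x = λ² - 11 - 17 = 49 - 28 ≡ 2; y = λ·(11 - 2) - 1 ≡ 5. → (2, 5)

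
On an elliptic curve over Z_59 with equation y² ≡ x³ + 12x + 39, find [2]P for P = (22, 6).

tangent at (22, 6): λ = (3·22² + 12)/(2·6) ≡ 48/12. 12⁻¹ ≡ 5 (mod 59), so λ ≡ 48·5 ≡ 4.
  x = λ² - 22 - 22 = 16 - 44 ≡ 31; y = λ·(22 - 31) - 6 ≡ 17. → (31, 17)

(31, 17)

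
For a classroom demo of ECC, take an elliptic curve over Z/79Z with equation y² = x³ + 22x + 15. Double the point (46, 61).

(75, 10)

tangent at (46, 61): λ = (3·46² + 22)/(2·61) ≡ 50/43. 43⁻¹ ≡ 68 (mod 79), so λ ≡ 50·68 ≡ 3.
  x = λ² - 46 - 46 = 9 - 92 ≡ 75; y = λ·(46 - 75) - 61 ≡ 10. → (75, 10)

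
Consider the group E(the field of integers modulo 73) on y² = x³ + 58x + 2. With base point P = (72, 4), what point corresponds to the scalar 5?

(23, 12)

Repeated addition: build up to 5P.
2P: tangent at (72, 4): λ = (3·72² + 58)/(2·4) ≡ 61/8. 8⁻¹ ≡ 64 (mod 73), so λ ≡ 61·64 ≡ 35.
  x = λ² - 72 - 72 = 1225 - 144 ≡ 59; y = λ·(72 - 59) - 4 ≡ 13. → (59, 13)
3P: (59, 13) + (72, 4). λ = (4 - 13)/(72 - 59) ≡ 64/13 mod 73. 13⁻¹ ≡ 45 (mod 73) since 13·45 = 585 ≡ 1, so λ ≡ 33.
  x = λ² - 59 - 72 = 1089 - 131 ≡ 9; y = λ·(59 - 9) - 13 ≡ 31. → (9, 31)
4P: (9, 31) + (72, 4). λ = (4 - 31)/(72 - 9) ≡ 46/63 mod 73. 63⁻¹ ≡ 51 (mod 73), so λ ≡ 10.
  x = λ² - 9 - 72 = 100 - 81 ≡ 19; y = λ·(9 - 19) - 31 ≡ 15. → (19, 15)
5P: (19, 15) + (72, 4). λ = (4 - 15)/(72 - 19) ≡ 62/53 mod 73. 53⁻¹ ≡ 62 (mod 73), so λ ≡ 48.
  x = λ² - 19 - 72 = 2304 - 91 ≡ 23; y = λ·(19 - 23) - 15 ≡ 12. → (23, 12)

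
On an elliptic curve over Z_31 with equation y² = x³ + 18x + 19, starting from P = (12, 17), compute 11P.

Double-and-add on 11 = (1011)₂. Start with P = (12, 17) for the leading 1-bit.
double: tangent at (12, 17): λ = (3·12² + 18)/(2·17) ≡ 16/3. 3⁻¹ ≡ 21 (mod 31), so λ ≡ 16·21 ≡ 26.
  x = λ² - 12 - 12 = 676 - 24 ≡ 1; y = λ·(12 - 1) - 17 ≡ 21. → (1, 21)
double: tangent at (1, 21): λ = (3·1² + 18)/(2·21) ≡ 21/11. 11⁻¹ ≡ 17 (mod 31), so λ ≡ 21·17 ≡ 16.
  x = λ² - 1 - 1 = 256 - 2 ≡ 6; y = λ·(1 - 6) - 21 ≡ 23. → (6, 23)
add P: (6, 23) + (12, 17). λ = (17 - 23)/(12 - 6) ≡ 25/6 mod 31. 6⁻¹ ≡ 26 (mod 31), so λ ≡ 30.
  x = λ² - 6 - 12 = 900 - 18 ≡ 14; y = λ·(6 - 14) - 23 ≡ 16. → (14, 16)
double: tangent at (14, 16): λ = (3·14² + 18)/(2·16) ≡ 17/1. 1⁻¹ ≡ 1 (mod 31), so λ ≡ 17·1 ≡ 17.
  x = λ² - 14 - 14 = 289 - 28 ≡ 13; y = λ·(14 - 13) - 16 ≡ 1. → (13, 1)
add P: (13, 1) + (12, 17). λ = (17 - 1)/(12 - 13) ≡ 16/30 mod 31. 30⁻¹ ≡ 30 (mod 31) since 30·30 = 900 ≡ 1, so λ ≡ 15.
  x = λ² - 13 - 12 = 225 - 25 ≡ 14; y = λ·(13 - 14) - 1 ≡ 15. → (14, 15)

(14, 15)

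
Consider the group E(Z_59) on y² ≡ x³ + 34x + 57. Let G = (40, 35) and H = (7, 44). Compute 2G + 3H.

(23, 47)

First 2G:
Repeated addition: build up to 2G.
2G: tangent at (40, 35): λ = (3·40² + 34)/(2·35) ≡ 55/11. 11⁻¹ ≡ 43 (mod 59), so λ ≡ 55·43 ≡ 5.
  x = λ² - 40 - 40 = 25 - 80 ≡ 4; y = λ·(40 - 4) - 35 ≡ 27. → (4, 27)
2G = (4, 27).
Next 3H:
Repeated addition: build up to 3H.
2H: tangent at (7, 44): λ = (3·7² + 34)/(2·44) ≡ 4/29. 29⁻¹ ≡ 57 (mod 59), so λ ≡ 4·57 ≡ 51.
  x = λ² - 7 - 7 = 2601 - 14 ≡ 50; y = λ·(7 - 50) - 44 ≡ 5. → (50, 5)
3H: (50, 5) + (7, 44). λ = (44 - 5)/(7 - 50) ≡ 39/16 mod 59. 16⁻¹ ≡ 48 (mod 59) since 16·48 = 768 ≡ 1, so λ ≡ 43.
  x = λ² - 50 - 7 = 1849 - 57 ≡ 22; y = λ·(50 - 22) - 5 ≡ 19. → (22, 19)
3H = (22, 19).
Finally 2G + 3H:
(4, 27) + (22, 19). λ = (19 - 27)/(22 - 4) ≡ 51/18 mod 59. 18⁻¹ ≡ 23 (mod 59), so λ ≡ 52.
  x = λ² - 4 - 22 = 2704 - 26 ≡ 23; y = λ·(4 - 23) - 27 ≡ 47. → (23, 47)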